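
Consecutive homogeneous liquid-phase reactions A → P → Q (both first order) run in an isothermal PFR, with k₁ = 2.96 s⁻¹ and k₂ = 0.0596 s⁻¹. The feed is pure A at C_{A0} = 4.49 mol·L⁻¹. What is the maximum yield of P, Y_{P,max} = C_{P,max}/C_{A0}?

At the optimum, C_{P,max}/C_{A0} = (k₁/k₂)^[k₂/(k₂−k₁)].
= (2.96/0.0596)^(0.0596/(0.0596−2.96)) = (49.66)^(-0.02055) = 0.9229.

0.923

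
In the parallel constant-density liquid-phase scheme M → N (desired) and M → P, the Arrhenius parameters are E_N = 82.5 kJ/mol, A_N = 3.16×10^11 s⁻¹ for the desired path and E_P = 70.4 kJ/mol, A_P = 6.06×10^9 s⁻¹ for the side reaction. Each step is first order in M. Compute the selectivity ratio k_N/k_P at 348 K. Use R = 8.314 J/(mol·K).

Since both paths have the same order in M, the concentration cancels and S_{N/P} = k_N/k_P = (A_N/A_P)·exp[(E_P−E_N)/(RT)].
(E_P−E_N)/(RT) = (70.4−82.5)×10³/(8.314×348) = -12100/2893 = -4.182.
k_N/k_P = (3.16×10^11/6.06×10^9)·exp(-4.182) = 52.15 × 0.01527 = 0.796.

0.796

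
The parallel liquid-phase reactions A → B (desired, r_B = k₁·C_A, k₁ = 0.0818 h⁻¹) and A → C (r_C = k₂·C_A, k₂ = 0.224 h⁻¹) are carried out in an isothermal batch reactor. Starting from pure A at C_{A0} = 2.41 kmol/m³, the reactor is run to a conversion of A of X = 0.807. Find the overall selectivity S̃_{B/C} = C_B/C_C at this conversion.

C_A = C_{A0}(1−X) = 0.4651 kmol/m³.
Both paths are first order in A, so the instantaneous fraction to B is constant: dC_B/d(−C_A) = k₁/(k₁+k₂) = 0.2675.
C_B = 0.2675·(C_{A0}−C_A) = 0.2675×1.945 = 0.520 kmol/m³.
C_C = (C_{A0}−C_A)−C_B = 1.425 kmol/m³; S̃_{B/C} = 0.5202/1.425 = 0.365.

0.365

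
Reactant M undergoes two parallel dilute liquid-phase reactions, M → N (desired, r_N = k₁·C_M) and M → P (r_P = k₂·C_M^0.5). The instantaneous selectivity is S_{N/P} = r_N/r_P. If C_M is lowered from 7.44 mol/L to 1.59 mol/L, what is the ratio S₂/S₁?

0.462

S_{N/P} = (k₁/k₂)·C_M^0.5, so S₂/S₁ = (C_{M,2}/C_{M,1})^0.5.
= (1.59/7.44)^0.5 = (0.2137)^0.5 = 0.462.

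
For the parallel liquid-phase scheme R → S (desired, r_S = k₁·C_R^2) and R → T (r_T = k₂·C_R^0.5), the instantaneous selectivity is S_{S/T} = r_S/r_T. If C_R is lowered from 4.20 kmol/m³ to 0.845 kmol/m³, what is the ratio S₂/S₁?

0.0902

S_{S/T} = (k₁/k₂)·C_R^1.5, so S₂/S₁ = (C_{R,2}/C_{R,1})^1.5.
= (0.845/4.20)^1.5 = (0.2012)^1.5 = 0.0902.
Selectivity toward S falls as C_R falls — high-concentration operation is favoured.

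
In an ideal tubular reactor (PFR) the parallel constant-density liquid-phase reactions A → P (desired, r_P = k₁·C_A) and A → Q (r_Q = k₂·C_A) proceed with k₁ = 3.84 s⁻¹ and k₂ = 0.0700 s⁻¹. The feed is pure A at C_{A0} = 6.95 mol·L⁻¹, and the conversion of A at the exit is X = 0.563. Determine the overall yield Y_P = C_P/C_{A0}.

0.553

C_A = C_{A0}(1−X) = 3.037 mol·L⁻¹.
Both paths are first order in A, so the instantaneous fraction to P is constant: dC_P/d(−C_A) = k₁/(k₁+k₂) = 0.9821.
C_P = 0.9821·(C_{A0}−C_A) = 0.9821×3.913 = 3.84 mol·L⁻¹.
Y_P = C_P/C_{A0} = 3.843/6.95 = 0.553.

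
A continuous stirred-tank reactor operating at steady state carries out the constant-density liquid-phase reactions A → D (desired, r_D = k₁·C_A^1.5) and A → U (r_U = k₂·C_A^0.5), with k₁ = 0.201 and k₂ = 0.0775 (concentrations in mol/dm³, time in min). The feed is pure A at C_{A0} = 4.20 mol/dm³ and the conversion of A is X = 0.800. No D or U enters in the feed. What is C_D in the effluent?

Exit C_A = C_{A0}(1−X) = 4.20×0.200 = 0.8400 mol/dm³.
A CSTR operates uniformly at the exit composition, giving r_D = 0.1547 and r_U = 0.07103 (each k·C_A^n at C_A = 0.8400).
Fraction of consumed A going to D: r_D/(r_D+r_U) = 0.6854.
C_D = 0.6854·C_{A0}·X = 0.6854×4.20×0.800 = 2.30 mol/dm³.

2.30 mol/dm³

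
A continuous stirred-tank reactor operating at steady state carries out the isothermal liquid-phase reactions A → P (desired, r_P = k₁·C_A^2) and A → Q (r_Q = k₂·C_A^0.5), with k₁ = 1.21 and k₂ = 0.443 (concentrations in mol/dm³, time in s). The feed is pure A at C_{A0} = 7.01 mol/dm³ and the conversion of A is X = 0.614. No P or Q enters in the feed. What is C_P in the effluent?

Exit C_A = C_{A0}(1−X) = 7.01×0.386 = 2.706 mol/dm³.
Rates in a CSTR are evaluated at the outlet concentration: r_P = 1.21×2.706^2 = 8.859, r_Q = 0.443×2.706^0.5 = 0.7287.
Fraction of consumed A going to P: r_P/(r_P+r_Q) = 0.9240.
C_P = 0.9240·C_{A0}·X = 0.9240×7.01×0.614 = 3.98 mol/dm³.

3.98 mol/dm³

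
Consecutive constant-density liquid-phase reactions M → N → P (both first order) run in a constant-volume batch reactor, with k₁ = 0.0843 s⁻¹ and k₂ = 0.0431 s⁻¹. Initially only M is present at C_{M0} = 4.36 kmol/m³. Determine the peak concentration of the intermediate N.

For a first-order series the maximum intermediate yield is C_{N,max}/C_{M0} = (k₁/k₂)^[k₂/(k₂−k₁)].
= (0.0843/0.0431)^(0.0431/(0.0431−0.0843)) = (1.956)^(-1.046) = 0.4957.
C_{N,max} = 0.4957×4.36 = 2.16 kmol/m³.

2.16 kmol/m³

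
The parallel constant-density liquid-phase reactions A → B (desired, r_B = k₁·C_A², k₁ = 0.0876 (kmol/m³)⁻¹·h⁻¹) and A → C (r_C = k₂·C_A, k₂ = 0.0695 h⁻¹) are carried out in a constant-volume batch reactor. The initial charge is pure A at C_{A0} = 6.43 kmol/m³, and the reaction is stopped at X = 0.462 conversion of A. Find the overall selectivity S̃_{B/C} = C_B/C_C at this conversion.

6.07

C_A = C_{A0}(1−X) = 3.459 kmol/m³.
Along a PFR/batch, dC_C/dC_A = −r_C/(r_B+r_C) = −k₂/(k₂+k₁·C_A).
Integrating from C_{A0} to C_A: C_C = (0.0695/0.0876)·ln[(0.0695+0.0876·6.43)/(0.0695+0.0876·3.46)] = 0.7934·ln(0.6328/0.3725) = 0.4203 kmol/m³.
Then C_B = (C_{A0}−C_A) − C_C = 2.971 − 0.4203 = 2.550 kmol/m³.
S̃_{B/C} = C_B/C_C = 2.550/0.4203 = 6.07.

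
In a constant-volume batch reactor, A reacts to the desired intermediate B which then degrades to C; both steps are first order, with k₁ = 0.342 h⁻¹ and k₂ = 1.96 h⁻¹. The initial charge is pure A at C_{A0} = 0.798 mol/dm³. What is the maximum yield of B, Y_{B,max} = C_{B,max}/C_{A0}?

0.121

Evaluating C_B at t_opt = ln(k₂/k₁)/(k₂−k₁) gives C_{B,max}/C_{A0} = (k₁/k₂)^[k₂/(k₂−k₁)].
= (0.342/1.96)^(1.96/(1.96−0.342)) = (0.1745)^(1.211) = 0.1206.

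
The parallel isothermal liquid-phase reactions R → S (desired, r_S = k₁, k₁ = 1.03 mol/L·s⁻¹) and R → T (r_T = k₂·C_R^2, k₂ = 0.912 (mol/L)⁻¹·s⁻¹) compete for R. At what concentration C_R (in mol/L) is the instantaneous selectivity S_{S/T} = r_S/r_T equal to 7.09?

S_{S/T} = (k₁/k₂)·C_R^-2 ⇒ C_R = (S·k₂/k₁)^(-0.5).
= (7.09×0.912/1.03)^(-0.5) = (6.278)^(-0.5) = 0.399 mol/L.

0.399 mol/L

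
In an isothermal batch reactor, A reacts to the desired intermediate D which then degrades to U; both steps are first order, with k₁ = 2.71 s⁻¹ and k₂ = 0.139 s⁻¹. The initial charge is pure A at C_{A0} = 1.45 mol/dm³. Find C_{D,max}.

Evaluating C_D at t_opt = ln(k₂/k₁)/(k₂−k₁) gives C_{D,max}/C_{A0} = (k₁/k₂)^[k₂/(k₂−k₁)].
= (2.71/0.139)^(0.139/(0.139−2.71)) = (19.50)^(-0.05406) = 0.8516.
C_{D,max} = 0.8516×1.45 = 1.23 mol/dm³.

1.23 mol/dm³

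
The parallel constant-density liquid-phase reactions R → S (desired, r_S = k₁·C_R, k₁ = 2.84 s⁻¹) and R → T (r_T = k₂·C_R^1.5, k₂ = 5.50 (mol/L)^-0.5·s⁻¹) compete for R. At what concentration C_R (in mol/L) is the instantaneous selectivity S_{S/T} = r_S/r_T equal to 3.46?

S_{S/T} = (k₁/k₂)·C_R^-0.5 ⇒ C_R = (S·k₂/k₁)^(-2).
= (3.46×5.50/2.84)^(-2) = (6.701)^(-2) = 0.0223 mol/L.

0.0223 mol/L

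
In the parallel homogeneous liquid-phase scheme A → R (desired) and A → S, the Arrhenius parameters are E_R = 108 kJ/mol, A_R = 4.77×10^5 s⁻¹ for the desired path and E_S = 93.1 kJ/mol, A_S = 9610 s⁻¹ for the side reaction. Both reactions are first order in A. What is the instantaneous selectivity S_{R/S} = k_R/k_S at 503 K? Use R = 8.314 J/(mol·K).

Since both paths have the same order in A, the concentration cancels and S_{R/S} = k_R/k_S = (A_R/A_S)·exp[(E_S−E_R)/(RT)].
(E_S−E_R)/(RT) = (93.1−108)×10³/(8.314×503) = -14900/4182 = -3.563.
k_R/k_S = (4.77×10^5/9610)·exp(-3.563) = 49.64 × 0.02836 = 1.41.

1.41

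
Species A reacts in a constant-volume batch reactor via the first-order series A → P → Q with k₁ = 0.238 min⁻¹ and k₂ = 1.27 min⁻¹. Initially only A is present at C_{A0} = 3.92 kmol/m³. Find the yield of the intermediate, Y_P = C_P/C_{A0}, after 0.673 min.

For first-order series with pure A initially, C_P(t) = k₁C_{A0}/(k₂−k₁)·(e^(−k₁t) − e^(−k₂t)).
e^(−k₁t) = e^(−0.238×0.673) = e^(−0.1602) = 0.8520; e^(−k₂t) = e^(−0.8547) = 0.4254.
C_P = 0.238×3.92/(1.27−0.238) × (0.8520−0.4254) = 0.9040×0.4266 = 0.3856 kmol/m³.
Y_P = C_P/C_{A0} = 0.3856/3.92 = 0.0984.

0.0984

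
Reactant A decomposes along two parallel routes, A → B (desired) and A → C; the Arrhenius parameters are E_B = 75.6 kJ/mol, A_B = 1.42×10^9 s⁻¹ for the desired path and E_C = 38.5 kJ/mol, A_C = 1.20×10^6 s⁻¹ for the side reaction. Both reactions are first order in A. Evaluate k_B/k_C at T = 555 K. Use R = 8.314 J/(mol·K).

0.381

With equal orders, S_{B/C} = k_B/k_C = (A_B/A_C)·exp[(E_C−E_B)/(RT)].
(E_C−E_B)/(RT) = (38.5−75.6)×10³/(8.314×555) = -37100/4614 = -8.040.
k_B/k_C = (1.42×10^9/1.20×10^6)·exp(-8.040) = 1183 × 3.222×10^-4 = 0.381.
Since E_B > E_C, raising the temperature improves selectivity toward B.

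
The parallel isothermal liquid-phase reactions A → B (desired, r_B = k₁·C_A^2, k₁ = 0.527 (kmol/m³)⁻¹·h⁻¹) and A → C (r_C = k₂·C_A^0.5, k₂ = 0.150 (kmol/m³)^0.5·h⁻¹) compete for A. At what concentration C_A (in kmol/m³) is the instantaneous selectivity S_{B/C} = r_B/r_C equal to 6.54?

S_{B/C} = (k₁/k₂)·C_A^1.5 ⇒ C_A = (S·k₂/k₁)^(1/1.5).
= (6.54×0.150/0.527)^(0.6667) = (1.861)^(0.6667) = 1.51 kmol/m³.

1.51 kmol/m³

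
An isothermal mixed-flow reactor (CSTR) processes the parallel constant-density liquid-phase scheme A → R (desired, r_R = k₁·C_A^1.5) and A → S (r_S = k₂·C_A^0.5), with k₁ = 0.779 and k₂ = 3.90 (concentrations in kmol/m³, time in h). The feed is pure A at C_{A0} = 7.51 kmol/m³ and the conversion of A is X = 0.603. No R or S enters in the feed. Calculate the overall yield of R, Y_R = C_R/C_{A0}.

0.225

Exit C_A = C_{A0}(1−X) = 7.51×0.397 = 2.981 kmol/m³.
A CSTR operates uniformly at the exit composition, giving r_R = 4.010 and r_S = 6.734 (each k·C_A^n at C_A = 2.981).
Fraction of consumed A going to R: r_R/(r_R+r_S) = 0.3732.
C_R = 0.3732·C_{A0}·X = 0.3732×7.51×0.603 = 1.69 kmol/m³; Y_R = C_R/C_{A0} = 0.225.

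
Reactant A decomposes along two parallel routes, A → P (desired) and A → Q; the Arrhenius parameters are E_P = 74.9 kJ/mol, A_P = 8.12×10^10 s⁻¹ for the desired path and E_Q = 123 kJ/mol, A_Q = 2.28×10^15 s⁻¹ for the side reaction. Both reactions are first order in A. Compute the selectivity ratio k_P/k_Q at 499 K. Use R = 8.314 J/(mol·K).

With equal orders, S_{P/Q} = k_P/k_Q = (A_P/A_Q)·exp[(E_Q−E_P)/(RT)].
(E_Q−E_P)/(RT) = (123−74.9)×10³/(8.314×499) = 48100/4149 = 11.59.
k_P/k_Q = (8.12×10^10/2.28×10^15)·exp(11.59) = 3.561×10^-5 × 1.084×10^5 = 3.86.

3.86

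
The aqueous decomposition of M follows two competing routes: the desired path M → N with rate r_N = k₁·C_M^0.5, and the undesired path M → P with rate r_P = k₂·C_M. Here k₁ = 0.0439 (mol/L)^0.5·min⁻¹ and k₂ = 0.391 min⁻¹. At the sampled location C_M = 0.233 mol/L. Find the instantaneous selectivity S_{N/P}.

0.233

S_{N/P} = r_N/r_P = (k₁·C_M^0.5)/(k₂·C_M) = (k₁/k₂)·C_M^-0.5.
= (0.0439×0.2330^0.5) / (0.391×0.2330) = 0.02119/0.09110 = 0.233.
The undesired path is higher order in M, so low C_M (CSTR or dilute feed) favours N.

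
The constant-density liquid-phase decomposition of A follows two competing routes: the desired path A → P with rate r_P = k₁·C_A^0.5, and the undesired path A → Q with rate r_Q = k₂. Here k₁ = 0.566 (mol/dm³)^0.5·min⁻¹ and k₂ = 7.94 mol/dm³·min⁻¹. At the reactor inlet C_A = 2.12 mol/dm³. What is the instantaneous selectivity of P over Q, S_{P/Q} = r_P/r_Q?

S_{P/Q} = r_P/r_Q = (k₁·C_A^0.5)/(k₂) = (k₁/k₂)·C_A^0.5.
= (0.566×2.120^0.5) / (7.94) = 0.8241/7.940 = 0.104.
Since the desired path is higher order in A, keeping C_A high (PFR or concentrated feed) favours P.

0.104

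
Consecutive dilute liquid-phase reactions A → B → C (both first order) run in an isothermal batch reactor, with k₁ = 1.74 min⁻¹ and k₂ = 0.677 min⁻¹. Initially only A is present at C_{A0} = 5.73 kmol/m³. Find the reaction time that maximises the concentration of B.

0.888 min

Setting dC_B/dt = 0 gives t_opt = ln(k₂/k₁)/(k₂−k₁).
= ln(0.677/1.74)/(0.677−1.74) = ln(0.3891)/-1.063 = -0.9440/-1.063 = 0.888 min.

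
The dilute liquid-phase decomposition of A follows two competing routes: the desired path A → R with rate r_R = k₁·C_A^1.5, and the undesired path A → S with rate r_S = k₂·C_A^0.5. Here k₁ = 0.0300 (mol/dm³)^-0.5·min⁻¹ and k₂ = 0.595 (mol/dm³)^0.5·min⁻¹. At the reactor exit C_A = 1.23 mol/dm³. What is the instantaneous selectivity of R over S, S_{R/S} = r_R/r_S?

0.0620

S_{R/S} = r_R/r_S = (k₁·C_A^1.5)/(k₂·C_A^0.5) = (k₁/k₂)·C_A.
= (0.0300×1.230^1.5) / (0.595×1.230^0.5) = 0.04092/0.6599 = 0.0620.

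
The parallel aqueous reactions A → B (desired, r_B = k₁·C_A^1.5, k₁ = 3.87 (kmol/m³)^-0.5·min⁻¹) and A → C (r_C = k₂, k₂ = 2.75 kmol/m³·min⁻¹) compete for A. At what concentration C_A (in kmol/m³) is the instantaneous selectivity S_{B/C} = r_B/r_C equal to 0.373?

S_{B/C} = (k₁/k₂)·C_A^1.5 ⇒ C_A = (S·k₂/k₁)^(1/1.5).
= (0.373×2.75/3.87)^(0.6667) = (0.2651)^(0.6667) = 0.413 kmol/m³.

0.413 kmol/m³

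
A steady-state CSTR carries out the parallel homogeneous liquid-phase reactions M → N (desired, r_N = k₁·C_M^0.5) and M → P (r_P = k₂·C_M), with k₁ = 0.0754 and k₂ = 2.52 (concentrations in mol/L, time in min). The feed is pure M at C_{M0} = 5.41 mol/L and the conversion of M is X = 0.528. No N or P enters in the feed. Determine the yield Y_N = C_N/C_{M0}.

0.00970

Exit C_M = C_{M0}(1−X) = 5.41×0.472 = 2.554 mol/L.
In a CSTR the entire volume is at exit conditions, so r_N = 0.0754×2.554^0.5 = 0.1205 and r_P = 2.52×2.554 = 6.435.
Fraction of consumed M going to N: r_N/(r_N+r_P) = 0.01838.
C_N = 0.01838·C_{M0}·X = 0.01838×5.41×0.528 = 0.0525 mol/L; Y_N = C_N/C_{M0} = 0.00970.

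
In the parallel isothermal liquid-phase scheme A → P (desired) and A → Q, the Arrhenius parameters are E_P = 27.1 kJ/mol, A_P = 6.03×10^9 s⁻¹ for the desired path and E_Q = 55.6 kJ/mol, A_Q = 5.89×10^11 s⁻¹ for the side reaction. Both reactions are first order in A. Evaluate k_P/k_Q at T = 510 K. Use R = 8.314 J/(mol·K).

Since both paths have the same order in A, the concentration cancels and S_{P/Q} = k_P/k_Q = (A_P/A_Q)·exp[(E_Q−E_P)/(RT)].
(E_Q−E_P)/(RT) = (55.6−27.1)×10³/(8.314×510) = 28500/4240 = 6.721.
k_P/k_Q = (6.03×10^9/5.89×10^11)·exp(6.721) = 0.01024 × 830.0 = 8.50.
Since E_P < E_Q, lowering the temperature improves selectivity toward P.

8.50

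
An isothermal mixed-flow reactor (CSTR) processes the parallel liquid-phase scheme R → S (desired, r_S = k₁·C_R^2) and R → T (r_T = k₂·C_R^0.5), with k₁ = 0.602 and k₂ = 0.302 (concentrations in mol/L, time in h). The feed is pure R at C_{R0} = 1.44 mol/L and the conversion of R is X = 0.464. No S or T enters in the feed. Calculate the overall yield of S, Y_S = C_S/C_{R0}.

Exit C_R = C_{R0}(1−X) = 1.44×0.536 = 0.7718 mol/L.
In a CSTR the entire volume is at exit conditions, so r_S = 0.602×0.7718^2 = 0.3586 and r_T = 0.302×0.7718^0.5 = 0.2653.
Fraction of consumed R going to S: r_S/(r_S+r_T) = 0.5748.
C_S = 0.5748·C_{R0}·X = 0.5748×1.44×0.464 = 0.384 mol/L; Y_S = C_S/C_{R0} = 0.267.

0.267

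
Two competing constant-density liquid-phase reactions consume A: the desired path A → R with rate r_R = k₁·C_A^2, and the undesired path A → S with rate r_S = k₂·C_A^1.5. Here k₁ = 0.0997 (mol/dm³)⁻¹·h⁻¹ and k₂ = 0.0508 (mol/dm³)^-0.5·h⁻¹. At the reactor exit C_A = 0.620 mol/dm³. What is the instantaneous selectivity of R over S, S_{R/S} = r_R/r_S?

1.55

S_{R/S} = r_R/r_S = (k₁·C_A^2)/(k₂·C_A^1.5) = (k₁/k₂)·C_A^0.5.
= (0.0997×0.6200^2) / (0.0508×0.6200^1.5) = 0.03832/0.02480 = 1.55.
Since the desired path is higher order in A, keeping C_A high (PFR or concentrated feed) favours R.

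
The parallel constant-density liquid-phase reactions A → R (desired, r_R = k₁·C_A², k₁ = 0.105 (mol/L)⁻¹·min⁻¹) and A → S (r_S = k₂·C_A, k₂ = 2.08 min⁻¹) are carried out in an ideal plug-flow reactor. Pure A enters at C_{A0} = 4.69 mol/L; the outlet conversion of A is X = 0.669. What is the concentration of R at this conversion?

0.423 mol/L

C_A = C_{A0}(1−X) = 1.552 mol/L.
Along a PFR/batch, dC_S/dC_A = −r_S/(r_R+r_S) = −k₂/(k₂+k₁·C_A).
Integrating from C_{A0} to C_A: C_S = (2.08/0.105)·ln[(2.08+0.105·4.69)/(2.08+0.105·1.55)] = 19.81·ln(2.572/2.243) = 2.715 mol/L.
Then C_R = (C_{A0}−C_A) − C_S = 3.138 − 2.715 = 0.4228 mol/L.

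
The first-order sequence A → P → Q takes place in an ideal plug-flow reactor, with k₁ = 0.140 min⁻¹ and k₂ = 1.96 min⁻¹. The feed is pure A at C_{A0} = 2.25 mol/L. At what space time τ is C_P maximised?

1.45 min

Setting dC_P/dτ = 0 gives τ_opt = ln(k₂/k₁)/(k₂−k₁).
= ln(1.96/0.140)/(1.96−0.140) = ln(14.00)/1.820 = 2.639/1.820 = 1.45 min.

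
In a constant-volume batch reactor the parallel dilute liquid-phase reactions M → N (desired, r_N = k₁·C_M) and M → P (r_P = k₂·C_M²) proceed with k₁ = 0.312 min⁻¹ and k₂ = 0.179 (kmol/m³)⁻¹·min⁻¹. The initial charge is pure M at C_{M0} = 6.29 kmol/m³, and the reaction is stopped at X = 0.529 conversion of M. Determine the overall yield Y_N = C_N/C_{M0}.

C_M = C_{M0}(1−X) = 2.963 kmol/m³.
Along a PFR/batch, dC_N/dC_M = −r_N/(r_N+r_P) = −k₁/(k₁+k₂·C_M).
Integrating from C_{M0} to C_M: C_N = (0.312/0.179)·ln[(0.312+0.179·6.29)/(0.312+0.179·2.96)] = 1.743·ln(1.438/0.8423) = 0.9322 kmol/m³.
Y_N = C_N/C_{M0} = 0.9322/6.29 = 0.148.

0.148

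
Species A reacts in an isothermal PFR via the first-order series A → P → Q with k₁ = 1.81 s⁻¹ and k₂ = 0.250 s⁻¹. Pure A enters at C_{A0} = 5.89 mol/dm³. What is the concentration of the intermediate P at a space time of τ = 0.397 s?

The intermediate concentration in a first-order A→B→C sequence is C_P = k₁C_{A0}(e^(−k₁τ) − e^(−k₂τ))/(k₂−k₁).
e^(−k₁τ) = e^(−1.81×0.397) = e^(−0.7186) = 0.4874; e^(−k₂τ) = e^(−0.09925) = 0.9055.
C_P = 1.81×5.89/(0.250−1.81) × (0.4874−0.9055) = (-6.834)×(-0.4181) = 2.857 mol/dm³.

2.86 mol/dm³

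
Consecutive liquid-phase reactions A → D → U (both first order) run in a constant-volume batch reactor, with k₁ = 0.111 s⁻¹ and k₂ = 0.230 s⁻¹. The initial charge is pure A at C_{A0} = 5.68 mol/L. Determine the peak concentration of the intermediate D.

At the optimum, C_{D,max}/C_{A0} = (k₁/k₂)^[k₂/(k₂−k₁)].
= (0.111/0.230)^(0.230/(0.230−0.111)) = (0.4826)^(1.933) = 0.2446.
C_{D,max} = 0.2446×5.68 = 1.39 mol/L.

1.39 mol/L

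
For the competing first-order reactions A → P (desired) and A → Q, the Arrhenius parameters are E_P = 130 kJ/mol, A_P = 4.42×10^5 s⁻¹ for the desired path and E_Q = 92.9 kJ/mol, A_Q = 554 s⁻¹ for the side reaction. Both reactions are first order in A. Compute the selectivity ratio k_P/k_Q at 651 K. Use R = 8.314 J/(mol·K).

0.841

With equal orders, S_{P/Q} = k_P/k_Q = (A_P/A_Q)·exp[(E_Q−E_P)/(RT)].
(E_Q−E_P)/(RT) = (92.9−130)×10³/(8.314×651) = -37100/5412 = -6.855.
k_P/k_Q = (4.42×10^5/554)·exp(-6.855) = 797.8 × 0.001055 = 0.841.
Since E_P > E_Q, raising the temperature improves selectivity toward P.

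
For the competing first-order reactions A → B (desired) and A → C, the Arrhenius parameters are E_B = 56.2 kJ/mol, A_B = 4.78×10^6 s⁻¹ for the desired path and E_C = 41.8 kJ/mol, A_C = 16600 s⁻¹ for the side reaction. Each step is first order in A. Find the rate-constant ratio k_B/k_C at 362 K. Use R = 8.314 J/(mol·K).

2.41

Since both paths have the same order in A, the concentration cancels and S_{B/C} = k_B/k_C = (A_B/A_C)·exp[(E_C−E_B)/(RT)].
(E_C−E_B)/(RT) = (41.8−56.2)×10³/(8.314×362) = -14400/3010 = -4.785.
k_B/k_C = (4.78×10^6/16600)·exp(-4.785) = 288.0 × 0.008358 = 2.41.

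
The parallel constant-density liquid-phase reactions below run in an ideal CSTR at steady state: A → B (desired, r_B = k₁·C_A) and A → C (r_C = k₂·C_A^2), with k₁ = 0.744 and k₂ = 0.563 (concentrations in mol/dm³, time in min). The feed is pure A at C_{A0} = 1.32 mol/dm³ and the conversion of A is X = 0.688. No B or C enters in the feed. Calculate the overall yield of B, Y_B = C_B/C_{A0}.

Exit C_A = C_{A0}(1−X) = 1.32×0.312 = 0.4118 mol/dm³.
Rates in a CSTR are evaluated at the outlet concentration: r_B = 0.744×0.4118 = 0.3064, r_C = 0.563×0.4118^2 = 0.09549.
Fraction of consumed A going to B: r_B/(r_B+r_C) = 0.7624.
C_B = 0.7624·C_{A0}·X = 0.7624×1.32×0.688 = 0.692 mol/dm³; Y_B = C_B/C_{A0} = 0.525.

0.525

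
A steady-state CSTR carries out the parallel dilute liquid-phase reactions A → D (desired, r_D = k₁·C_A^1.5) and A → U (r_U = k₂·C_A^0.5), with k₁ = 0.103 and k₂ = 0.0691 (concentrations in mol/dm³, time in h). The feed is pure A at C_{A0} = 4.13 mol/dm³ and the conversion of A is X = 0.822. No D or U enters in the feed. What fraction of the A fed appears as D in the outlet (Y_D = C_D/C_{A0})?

Exit C_A = C_{A0}(1−X) = 4.13×0.178 = 0.7351 mol/dm³.
Rates in a CSTR are evaluated at the outlet concentration: r_D = 0.103×0.7351^1.5 = 0.06492, r_U = 0.0691×0.7351^0.5 = 0.05925.
Fraction of consumed A going to D: r_D/(r_D+r_U) = 0.5229.
C_D = 0.5229·C_{A0}·X = 0.5229×4.13×0.822 = 1.78 mol/dm³; Y_D = C_D/C_{A0} = 0.430.

0.430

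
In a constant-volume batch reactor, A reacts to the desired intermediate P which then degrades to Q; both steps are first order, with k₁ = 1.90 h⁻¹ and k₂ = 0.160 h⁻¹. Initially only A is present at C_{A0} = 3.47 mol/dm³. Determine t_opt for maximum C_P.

1.42 h

For first-order series the maximum of C_P occurs at t_opt = ln(k₂/k₁)/(k₂−k₁).
= ln(0.160/1.90)/(0.160−1.90) = ln(0.08421)/-1.740 = -2.474/-1.740 = 1.42 h.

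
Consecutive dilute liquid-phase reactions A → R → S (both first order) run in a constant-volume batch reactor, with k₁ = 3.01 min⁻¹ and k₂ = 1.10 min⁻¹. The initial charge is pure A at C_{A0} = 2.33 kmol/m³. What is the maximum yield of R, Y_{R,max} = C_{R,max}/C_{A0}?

At the optimum, C_{R,max}/C_{A0} = (k₁/k₂)^[k₂/(k₂−k₁)].
= (3.01/1.10)^(1.10/(1.10−3.01)) = (2.736)^(-0.5759) = 0.5600.

0.560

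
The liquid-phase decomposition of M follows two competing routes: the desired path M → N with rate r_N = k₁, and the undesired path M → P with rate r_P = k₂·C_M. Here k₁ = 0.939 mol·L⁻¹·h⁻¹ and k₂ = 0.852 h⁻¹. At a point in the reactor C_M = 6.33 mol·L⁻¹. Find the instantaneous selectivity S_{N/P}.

0.174

S_{N/P} = r_N/r_P = (k₁)/(k₂·C_M) = (k₁/k₂)·C_M⁻¹.
= (0.939) / (0.852×6.330) = 0.9390/5.393 = 0.174.
The undesired path is higher order in M, so low C_M (CSTR or dilute feed) favours N.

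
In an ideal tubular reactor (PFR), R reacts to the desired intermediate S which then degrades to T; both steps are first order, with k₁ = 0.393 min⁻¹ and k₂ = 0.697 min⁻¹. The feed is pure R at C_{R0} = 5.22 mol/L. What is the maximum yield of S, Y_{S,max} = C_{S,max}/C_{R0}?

0.269

For a first-order series the maximum intermediate yield is C_{S,max}/C_{R0} = (k₁/k₂)^[k₂/(k₂−k₁)].
= (0.393/0.697)^(0.697/(0.697−0.393)) = (0.5638)^(2.293) = 0.2688.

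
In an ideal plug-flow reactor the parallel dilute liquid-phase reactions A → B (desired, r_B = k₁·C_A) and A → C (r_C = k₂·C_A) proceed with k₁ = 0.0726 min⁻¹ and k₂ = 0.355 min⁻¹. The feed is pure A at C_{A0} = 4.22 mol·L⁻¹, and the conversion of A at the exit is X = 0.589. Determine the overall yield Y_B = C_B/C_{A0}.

C_A = C_{A0}(1−X) = 1.734 mol·L⁻¹.
Both paths are first order in A, so the instantaneous fraction to B is constant: dC_B/d(−C_A) = k₁/(k₁+k₂) = 0.1698.
C_B = 0.1698·(C_{A0}−C_A) = 0.1698×2.486 = 0.422 mol·L⁻¹.
Y_B = C_B/C_{A0} = 0.4220/4.22 = 0.100.

0.100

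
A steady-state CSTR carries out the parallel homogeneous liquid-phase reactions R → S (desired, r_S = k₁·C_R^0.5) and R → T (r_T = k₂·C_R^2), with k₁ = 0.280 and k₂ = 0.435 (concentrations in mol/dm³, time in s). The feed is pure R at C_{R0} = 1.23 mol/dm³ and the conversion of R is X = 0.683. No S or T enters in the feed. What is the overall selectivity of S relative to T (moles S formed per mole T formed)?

2.64

Exit C_R = C_{R0}(1−X) = 1.23×0.317 = 0.3899 mol/dm³.
In a CSTR the entire volume is at exit conditions, so r_S = 0.280×0.3899^0.5 = 0.1748 and r_T = 0.435×0.3899^2 = 0.06613.
Overall selectivity = C_S/C_T = r_Sτ/(r_Tτ) = r_S/r_T = 2.64.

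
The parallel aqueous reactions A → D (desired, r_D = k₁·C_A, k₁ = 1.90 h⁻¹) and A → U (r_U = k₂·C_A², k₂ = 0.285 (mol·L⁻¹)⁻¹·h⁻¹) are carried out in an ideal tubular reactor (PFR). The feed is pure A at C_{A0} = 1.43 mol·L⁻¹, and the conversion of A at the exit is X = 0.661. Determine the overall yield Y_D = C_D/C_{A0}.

0.579

C_A = C_{A0}(1−X) = 0.4848 mol·L⁻¹.
Along a PFR/batch, dC_D/dC_A = −r_D/(r_D+r_U) = −k₁/(k₁+k₂·C_A).
Integrating from C_{A0} to C_A: C_D = (1.90/0.285)·ln[(1.90+0.285·1.43)/(1.90+0.285·0.485)] = 6.667·ln(2.308/2.038) = 0.8276 mol·L⁻¹.
Y_D = C_D/C_{A0} = 0.8276/1.43 = 0.579.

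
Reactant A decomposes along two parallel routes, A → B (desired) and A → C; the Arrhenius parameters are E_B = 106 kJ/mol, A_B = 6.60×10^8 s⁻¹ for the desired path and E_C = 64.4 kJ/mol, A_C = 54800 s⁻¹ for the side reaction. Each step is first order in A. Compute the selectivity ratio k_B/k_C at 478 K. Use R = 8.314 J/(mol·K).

0.342

With equal orders, S_{B/C} = k_B/k_C = (A_B/A_C)·exp[(E_C−E_B)/(RT)].
(E_C−E_B)/(RT) = (64.4−106)×10³/(8.314×478) = -41600/3974 = -10.47.
k_B/k_C = (6.60×10^8/54800)·exp(-10.47) = 12044 × 2.844×10^-5 = 0.342.
Since E_B > E_C, raising the temperature improves selectivity toward B.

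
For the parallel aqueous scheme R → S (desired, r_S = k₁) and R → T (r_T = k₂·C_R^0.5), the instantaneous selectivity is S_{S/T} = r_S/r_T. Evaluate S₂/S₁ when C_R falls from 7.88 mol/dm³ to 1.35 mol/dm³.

2.42

S_{S/T} = (k₁/k₂)·C_R^-0.5, so S₂/S₁ = (C_{R,2}/C_{R,1})^-0.5.
= (1.35/7.88)^(-0.5) = (0.1713)^(-0.5) = 2.42.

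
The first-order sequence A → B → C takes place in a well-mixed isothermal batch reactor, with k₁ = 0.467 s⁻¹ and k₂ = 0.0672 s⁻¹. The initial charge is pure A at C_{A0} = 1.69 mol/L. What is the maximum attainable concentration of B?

Evaluating C_B at t_opt = ln(k₂/k₁)/(k₂−k₁) gives C_{B,max}/C_{A0} = (k₁/k₂)^[k₂/(k₂−k₁)].
= (0.467/0.0672)^(0.0672/(0.0672−0.467)) = (6.949)^(-0.1681) = 0.7219.
C_{B,max} = 0.7219×1.69 = 1.22 mol/L.

1.22 mol/L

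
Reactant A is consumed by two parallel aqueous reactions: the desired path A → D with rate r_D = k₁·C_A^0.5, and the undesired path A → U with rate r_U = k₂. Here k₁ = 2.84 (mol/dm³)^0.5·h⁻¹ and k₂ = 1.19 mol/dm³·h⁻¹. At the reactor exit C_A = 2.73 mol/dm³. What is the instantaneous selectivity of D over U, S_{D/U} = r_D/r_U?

S_{D/U} = r_D/r_U = (k₁·C_A^0.5)/(k₂) = (k₁/k₂)·C_A^0.5.
= (2.84×2.730^0.5) / (1.19) = 4.692/1.190 = 3.94.

3.94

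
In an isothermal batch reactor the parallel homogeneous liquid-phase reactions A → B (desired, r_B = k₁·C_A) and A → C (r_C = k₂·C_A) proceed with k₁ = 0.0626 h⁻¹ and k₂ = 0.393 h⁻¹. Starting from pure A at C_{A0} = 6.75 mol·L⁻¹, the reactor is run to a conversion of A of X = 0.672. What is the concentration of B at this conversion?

0.623 mol·L⁻¹

C_A = C_{A0}(1−X) = 2.214 mol·L⁻¹.
Both paths are first order in A, so the instantaneous fraction to B is constant: dC_B/d(−C_A) = k₁/(k₁+k₂) = 0.1374.
C_B = 0.1374·(C_{A0}−C_A) = 0.1374×4.536 = 0.623 mol·L⁻¹.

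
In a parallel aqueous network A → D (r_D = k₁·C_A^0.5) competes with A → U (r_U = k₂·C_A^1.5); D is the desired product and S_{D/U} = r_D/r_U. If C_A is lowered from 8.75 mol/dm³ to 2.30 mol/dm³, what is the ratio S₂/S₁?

3.80

S_{D/U} = (k₁/k₂)·C_A⁻¹, so S₂/S₁ = (C_{A,2}/C_{A,1})⁻¹.
= 8.75/2.30 = 3.80.
Selectivity toward D rises as C_A falls — low-concentration operation is favoured.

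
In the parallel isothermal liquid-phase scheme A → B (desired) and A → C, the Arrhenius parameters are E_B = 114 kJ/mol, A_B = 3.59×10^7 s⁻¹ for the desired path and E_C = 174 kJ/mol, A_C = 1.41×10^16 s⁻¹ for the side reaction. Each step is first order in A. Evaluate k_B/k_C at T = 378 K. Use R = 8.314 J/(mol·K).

k_B/k_C = (A_B/A_C)·exp[−(E_B−E_C)/(RT)] = (A_B/A_C)·exp[(E_C−E_B)/(RT)].
(E_C−E_B)/(RT) = (174−114)×10³/(8.314×378) = 60000/3143 = 19.09.
k_B/k_C = (3.59×10^7/1.41×10^16)·exp(19.09) = 2.546×10^-9 × 1.957×10^8 = 0.498.

0.498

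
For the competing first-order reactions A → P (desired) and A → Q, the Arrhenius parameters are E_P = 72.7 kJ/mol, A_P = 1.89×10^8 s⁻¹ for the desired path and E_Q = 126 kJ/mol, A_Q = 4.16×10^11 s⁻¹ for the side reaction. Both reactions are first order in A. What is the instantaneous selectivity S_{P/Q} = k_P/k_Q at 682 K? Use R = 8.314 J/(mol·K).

5.49

Since both paths have the same order in A, the concentration cancels and S_{P/Q} = k_P/k_Q = (A_P/A_Q)·exp[(E_Q−E_P)/(RT)].
(E_Q−E_P)/(RT) = (126−72.7)×10³/(8.314×682) = 53300/5670 = 9.400.
k_P/k_Q = (1.89×10^8/4.16×10^11)·exp(9.400) = 4.543×10^-4 × 12090 = 5.49.
Since E_P < E_Q, lowering the temperature improves selectivity toward P.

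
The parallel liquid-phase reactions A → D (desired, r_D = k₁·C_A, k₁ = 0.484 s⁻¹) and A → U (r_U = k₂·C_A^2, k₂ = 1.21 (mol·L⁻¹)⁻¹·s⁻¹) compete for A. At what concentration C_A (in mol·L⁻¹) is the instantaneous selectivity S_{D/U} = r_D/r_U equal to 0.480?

0.833 mol·L⁻¹

S_{D/U} = (k₁/k₂)·C_A⁻¹ ⇒ C_A = (S·k₂/k₁)^(-1).
= (0.480×1.21/0.484)^(-1) = (1.200)^(-1) = 0.833 mol·L⁻¹.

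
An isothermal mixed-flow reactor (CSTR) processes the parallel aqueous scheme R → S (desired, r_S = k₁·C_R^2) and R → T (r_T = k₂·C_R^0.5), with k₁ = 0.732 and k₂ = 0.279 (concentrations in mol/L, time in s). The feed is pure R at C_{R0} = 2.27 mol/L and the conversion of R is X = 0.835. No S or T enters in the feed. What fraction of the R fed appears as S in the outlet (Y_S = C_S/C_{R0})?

0.314

Exit C_R = C_{R0}(1−X) = 2.27×0.165 = 0.3746 mol/L.
In a CSTR the entire volume is at exit conditions, so r_S = 0.732×0.3746^2 = 0.1027 and r_T = 0.279×0.3746^0.5 = 0.1707.
Fraction of consumed R going to S: r_S/(r_S+r_T) = 0.3756.
C_S = 0.3756·C_{R0}·X = 0.3756×2.27×0.835 = 0.712 mol/L; Y_S = C_S/C_{R0} = 0.314.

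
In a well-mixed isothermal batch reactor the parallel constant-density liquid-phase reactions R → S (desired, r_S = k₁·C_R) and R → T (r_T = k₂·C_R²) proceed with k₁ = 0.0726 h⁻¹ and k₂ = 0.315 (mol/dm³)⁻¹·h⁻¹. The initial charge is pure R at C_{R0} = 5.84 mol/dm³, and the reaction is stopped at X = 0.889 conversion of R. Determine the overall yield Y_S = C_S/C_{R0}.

C_R = C_{R0}(1−X) = 0.6482 mol/dm³.
Along a PFR/batch, dC_S/dC_R = −r_S/(r_S+r_T) = −k₁/(k₁+k₂·C_R).
Integrating from C_{R0} to C_R: C_S = (0.0726/0.315)·ln[(0.0726+0.315·5.84)/(0.0726+0.315·0.648)] = 0.2305·ln(1.912/0.2768) = 0.4454 mol/dm³.
Y_S = C_S/C_{R0} = 0.4454/5.84 = 0.0763.

0.0763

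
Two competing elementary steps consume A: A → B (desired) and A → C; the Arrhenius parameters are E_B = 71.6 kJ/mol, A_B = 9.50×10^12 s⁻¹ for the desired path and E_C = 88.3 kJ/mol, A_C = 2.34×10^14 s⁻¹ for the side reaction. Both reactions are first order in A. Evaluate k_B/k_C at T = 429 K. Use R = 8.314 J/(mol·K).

4.38

Since both paths have the same order in A, the concentration cancels and S_{B/C} = k_B/k_C = (A_B/A_C)·exp[(E_C−E_B)/(RT)].
(E_C−E_B)/(RT) = (88.3−71.6)×10³/(8.314×429) = 16700/3567 = 4.682.
k_B/k_C = (9.50×10^12/2.34×10^14)·exp(4.682) = 0.04060 × 108.0 = 4.38.
Since E_B < E_C, lowering the temperature improves selectivity toward B.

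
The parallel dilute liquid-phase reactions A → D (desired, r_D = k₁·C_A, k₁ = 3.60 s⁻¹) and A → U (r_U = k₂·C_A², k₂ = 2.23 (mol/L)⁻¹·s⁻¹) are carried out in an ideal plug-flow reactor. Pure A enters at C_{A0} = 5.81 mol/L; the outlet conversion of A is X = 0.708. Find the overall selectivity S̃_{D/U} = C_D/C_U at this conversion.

C_A = C_{A0}(1−X) = 1.697 mol/L.
Along a PFR/batch, dC_D/dC_A = −r_D/(r_D+r_U) = −k₁/(k₁+k₂·C_A).
Integrating from C_{A0} to C_A: C_D = (3.60/2.23)·ln[(3.60+2.23·5.81)/(3.60+2.23·1.70)] = 1.614·ln(16.56/7.383) = 1.304 mol/L.
C_U = (C_{A0}−C_A)−C_D = 2.810 mol/L; S̃_{D/U} = 1.304/2.810 = 0.464.

0.464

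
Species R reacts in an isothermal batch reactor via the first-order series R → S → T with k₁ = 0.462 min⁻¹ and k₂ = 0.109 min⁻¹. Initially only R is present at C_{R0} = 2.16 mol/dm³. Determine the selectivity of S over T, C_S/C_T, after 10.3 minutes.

0.719

Solving the coupled first-order balances gives C_S(t) = [k₁/(k₂−k₁)]·C_{R0}·(e^(−k₁t) − e^(−k₂t)).
e^(−k₁t) = e^(−0.462×10.3) = e^(−4.759) = 0.008578; e^(−k₂t) = e^(−1.123) = 0.3254.
C_S = 0.462×2.16/(0.109−0.462) × (0.008578−0.3254) = (-2.827)×(-0.3168) = 0.8956 mol/dm³.
C_R = C_{R0}e^(−k₁t) = 0.01853 mol/dm³, so C_T = C_{R0}−C_R−C_S = 1.246 mol/dm³; C_S/C_T = 0.719.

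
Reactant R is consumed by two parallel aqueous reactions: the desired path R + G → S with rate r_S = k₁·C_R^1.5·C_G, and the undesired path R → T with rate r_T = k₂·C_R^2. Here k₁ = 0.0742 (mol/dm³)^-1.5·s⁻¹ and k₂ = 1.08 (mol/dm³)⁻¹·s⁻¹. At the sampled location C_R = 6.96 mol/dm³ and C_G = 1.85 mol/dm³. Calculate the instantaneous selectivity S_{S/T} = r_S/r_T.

S_{S/T} = r_S/r_T = (k₁·C_R^1.5·C_G)/(k₂·C_R^2) = (k₁/k₂)·C_R^-0.5·C_G.
= (0.0742×6.960^1.5×1.850) / (1.08×6.960^2) = 2.521/52.32 = 0.0482.

0.0482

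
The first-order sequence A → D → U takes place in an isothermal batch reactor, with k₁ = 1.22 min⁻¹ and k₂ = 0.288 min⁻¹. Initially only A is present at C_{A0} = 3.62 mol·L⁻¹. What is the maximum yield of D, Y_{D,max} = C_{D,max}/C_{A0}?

0.640

At the optimum, C_{D,max}/C_{A0} = (k₁/k₂)^[k₂/(k₂−k₁)].
= (1.22/0.288)^(0.288/(0.288−1.22)) = (4.236)^(-0.3090) = 0.6401.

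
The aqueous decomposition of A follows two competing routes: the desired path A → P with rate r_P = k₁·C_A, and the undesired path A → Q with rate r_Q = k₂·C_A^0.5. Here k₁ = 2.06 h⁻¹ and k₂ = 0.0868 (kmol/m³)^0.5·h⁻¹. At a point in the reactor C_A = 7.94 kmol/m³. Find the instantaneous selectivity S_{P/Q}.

66.9

S_{P/Q} = r_P/r_Q = (k₁·C_A)/(k₂·C_A^0.5) = (k₁/k₂)·C_A^0.5.
= (2.06×7.940) / (0.0868×7.940^0.5) = 16.36/0.2446 = 66.9.
Since the desired path is higher order in A, keeping C_A high (PFR or concentrated feed) favours P.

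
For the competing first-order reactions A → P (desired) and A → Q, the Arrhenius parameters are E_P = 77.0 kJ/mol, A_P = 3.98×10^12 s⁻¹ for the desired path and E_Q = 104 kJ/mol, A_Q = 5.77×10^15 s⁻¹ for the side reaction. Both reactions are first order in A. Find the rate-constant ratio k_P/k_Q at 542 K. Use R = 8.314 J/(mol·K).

With equal orders, S_{P/Q} = k_P/k_Q = (A_P/A_Q)·exp[(E_Q−E_P)/(RT)].
(E_Q−E_P)/(RT) = (104−77.0)×10³/(8.314×542) = 27000/4506 = 5.992.
k_P/k_Q = (3.98×10^12/5.77×10^15)·exp(5.992) = 6.898×10^-4 × 400.1 = 0.276.
Since E_P < E_Q, lowering the temperature improves selectivity toward P.

0.276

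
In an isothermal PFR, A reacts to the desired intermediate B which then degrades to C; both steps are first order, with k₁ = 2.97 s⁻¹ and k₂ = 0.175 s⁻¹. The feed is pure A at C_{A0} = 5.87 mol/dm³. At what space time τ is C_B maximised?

1.01 s

For first-order series the maximum of C_B occurs at τ_opt = ln(k₂/k₁)/(k₂−k₁).
= ln(0.175/2.97)/(0.175−2.97) = ln(0.05892)/-2.795 = -2.832/-2.795 = 1.01 s.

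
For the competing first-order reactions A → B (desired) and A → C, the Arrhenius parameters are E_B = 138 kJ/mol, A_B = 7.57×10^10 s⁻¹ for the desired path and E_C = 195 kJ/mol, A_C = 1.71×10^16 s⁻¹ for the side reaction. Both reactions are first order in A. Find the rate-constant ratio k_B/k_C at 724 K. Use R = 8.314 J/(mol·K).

0.0574

With equal orders, S_{B/C} = k_B/k_C = (A_B/A_C)·exp[(E_C−E_B)/(RT)].
(E_C−E_B)/(RT) = (195−138)×10³/(8.314×724) = 57000/6019 = 9.469.
k_B/k_C = (7.57×10^10/1.71×10^16)·exp(9.469) = 4.427×10^-6 × 12958 = 0.0574.
Since E_B < E_C, lowering the temperature improves selectivity toward B.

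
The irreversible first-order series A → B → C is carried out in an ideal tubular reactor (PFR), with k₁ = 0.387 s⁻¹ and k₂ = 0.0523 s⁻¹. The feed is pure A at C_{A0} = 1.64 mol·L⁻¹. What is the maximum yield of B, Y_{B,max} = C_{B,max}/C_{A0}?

0.731

For a first-order series the maximum intermediate yield is C_{B,max}/C_{A0} = (k₁/k₂)^[k₂/(k₂−k₁)].
= (0.387/0.0523)^(0.0523/(0.0523−0.387)) = (7.400)^(-0.1563) = 0.7314.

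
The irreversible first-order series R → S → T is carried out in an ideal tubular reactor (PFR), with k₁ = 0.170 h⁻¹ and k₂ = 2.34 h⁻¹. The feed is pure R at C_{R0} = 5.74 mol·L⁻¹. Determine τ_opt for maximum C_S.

Setting dC_S/dτ = 0 gives τ_opt = ln(k₂/k₁)/(k₂−k₁).
= ln(2.34/0.170)/(2.34−0.170) = ln(13.76)/2.170 = 2.622/2.170 = 1.21 h.

1.21 h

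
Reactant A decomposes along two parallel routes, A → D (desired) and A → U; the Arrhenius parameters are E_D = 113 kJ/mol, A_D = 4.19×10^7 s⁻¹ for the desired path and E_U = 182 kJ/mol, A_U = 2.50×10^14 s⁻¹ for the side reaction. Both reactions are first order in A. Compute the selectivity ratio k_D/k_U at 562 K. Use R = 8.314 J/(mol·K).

With equal orders, S_{D/U} = k_D/k_U = (A_D/A_U)·exp[(E_U−E_D)/(RT)].
(E_U−E_D)/(RT) = (182−113)×10³/(8.314×562) = 69000/4672 = 14.77.
k_D/k_U = (4.19×10^7/2.50×10^14)·exp(14.77) = 1.676×10^-7 × 2.590×10^6 = 0.434.
Since E_D < E_U, lowering the temperature improves selectivity toward D.

0.434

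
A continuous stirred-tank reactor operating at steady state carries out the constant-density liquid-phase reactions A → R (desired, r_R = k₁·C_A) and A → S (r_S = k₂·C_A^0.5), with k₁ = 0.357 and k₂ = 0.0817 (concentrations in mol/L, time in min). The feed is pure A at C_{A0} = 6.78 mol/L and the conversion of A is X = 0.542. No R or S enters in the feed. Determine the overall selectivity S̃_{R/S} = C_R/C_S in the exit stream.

Exit C_A = C_{A0}(1−X) = 6.78×0.458 = 3.105 mol/L.
In a CSTR the entire volume is at exit conditions, so r_R = 0.357×3.105 = 1.109 and r_S = 0.0817×3.105^0.5 = 0.1440.
Overall selectivity = C_R/C_S = r_Rτ/(r_Sτ) = r_R/r_S = 7.70.

7.70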